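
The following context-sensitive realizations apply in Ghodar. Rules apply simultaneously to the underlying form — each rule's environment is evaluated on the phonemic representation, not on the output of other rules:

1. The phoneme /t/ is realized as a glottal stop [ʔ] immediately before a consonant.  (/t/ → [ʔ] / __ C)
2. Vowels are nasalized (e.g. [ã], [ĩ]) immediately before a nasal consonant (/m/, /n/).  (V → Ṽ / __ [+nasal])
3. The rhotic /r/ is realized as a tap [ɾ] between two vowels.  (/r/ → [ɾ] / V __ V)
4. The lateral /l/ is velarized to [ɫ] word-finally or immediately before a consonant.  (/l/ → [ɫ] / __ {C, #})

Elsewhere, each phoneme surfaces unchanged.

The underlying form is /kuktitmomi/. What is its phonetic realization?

[kuktiʔmõmi]

/u/ — between /k/ and /k/; rule 2 does not apply here → [u].
/t/ (between /k/ and /i/) is in the target of rule 1 but the environment (immediately before a consonant) is not met → [t].
/i/ (between /t/ and /t/) fails the environment for rule 2, so it stays [i].
/t/ (between /i/ and /m/) occurs immediately before a consonant → [ʔ] by rule 1.
/o/ meets the environment for rule 2 (before a nasal consonant) → [õ].
/i/ (word-final) is in the target of rule 2 but the environment (before a nasal consonant) is not met → [i].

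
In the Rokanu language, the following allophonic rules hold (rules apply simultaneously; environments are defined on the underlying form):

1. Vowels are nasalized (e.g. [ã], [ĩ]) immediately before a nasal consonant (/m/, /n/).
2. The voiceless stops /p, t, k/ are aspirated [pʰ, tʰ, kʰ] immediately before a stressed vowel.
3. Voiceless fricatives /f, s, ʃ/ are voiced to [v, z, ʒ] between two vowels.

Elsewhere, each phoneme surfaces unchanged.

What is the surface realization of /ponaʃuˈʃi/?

/p/ (word-initial): rule 2 targets it, but not immediately before a stressed vowel → unchanged [p].
/o/ (between /p/ and /n/): before a nasal consonant, so rule 1 applies → [õ].
/n/ (between /o/ and /a/) is unaffected → [n].
/a/ (between /n/ and /ʃ/) is in the target of rule 1 but the environment (before a nasal consonant) is not met → [a].
/ʃ/ (between /a/ and /u/): between two vowels, so rule 3 applies → [ʒ].
/u/ (between /ʃ/ and /ʃ/) fails the environment for rule 1, so it stays [u].
/ʃ/ — between /u/ and /i/, between two vowels — surfaces as [ʒ] (rule 3).
/i/ — word-final; rule 1 does not apply here → [i].

[põnaʒuˈʒi]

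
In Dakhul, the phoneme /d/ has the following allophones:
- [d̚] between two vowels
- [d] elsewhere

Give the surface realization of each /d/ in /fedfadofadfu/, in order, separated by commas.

Occurrence 1 (position 3): no conditioning environment matches → elsewhere allophone [d].
Occurrence 2 (position 6): between two vowels → [d̚].
Occurrence 3 (position 10): no conditioning environment matches → elsewhere allophone [d].

[d], [d̚], [d]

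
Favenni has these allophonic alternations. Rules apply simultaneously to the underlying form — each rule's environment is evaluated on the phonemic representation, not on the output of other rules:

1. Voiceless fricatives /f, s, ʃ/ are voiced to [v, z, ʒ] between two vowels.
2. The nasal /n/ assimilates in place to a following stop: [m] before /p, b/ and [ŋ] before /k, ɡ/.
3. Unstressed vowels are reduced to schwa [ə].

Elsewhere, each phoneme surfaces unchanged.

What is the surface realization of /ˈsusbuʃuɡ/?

/s/ (word-initial): rule 1 targets it, but not between two vowels → unchanged [s].
/u/ — between /s/ and /s/; rule 3 does not apply here → [u].
/s/ (between /u/ and /b/): rule 1 targets it, but not between two vowels → unchanged [s].
/u/ (between /b/ and /ʃ/) occurs in an unstressed syllable → [ə] by rule 3.
/ʃ/ meets the environment for rule 1 (between two vowels) → [ʒ].
/u/ — between /ʃ/ and /ɡ/, in an unstressed syllable — surfaces as [ə] (rule 3).

[ˈsusbəʒəɡ]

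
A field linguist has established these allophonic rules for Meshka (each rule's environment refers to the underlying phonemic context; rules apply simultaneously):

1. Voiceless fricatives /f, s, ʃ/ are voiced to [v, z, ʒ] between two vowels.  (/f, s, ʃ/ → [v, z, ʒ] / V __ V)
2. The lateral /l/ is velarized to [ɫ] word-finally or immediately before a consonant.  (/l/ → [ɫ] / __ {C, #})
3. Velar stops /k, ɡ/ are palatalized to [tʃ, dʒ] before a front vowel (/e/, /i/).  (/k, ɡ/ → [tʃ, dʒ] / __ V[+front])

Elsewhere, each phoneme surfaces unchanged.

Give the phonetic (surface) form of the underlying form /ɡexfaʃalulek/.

/ɡ/ (word-initial) occurs before a front vowel → [dʒ] by rule 3.
/e/ (between /ɡ/ and /x/) is unaffected → [e].
/x/ — not in any rule's target class → [x].
/f/ (between /x/ and /a/) fails the environment for rule 1, so it stays [f].
/a/ stays [a].
/ʃ/ — between /a/ and /a/, between two vowels — surfaces as [ʒ] (rule 1).
/a/ stays [a].
/l/ (between /a/ and /u/): rule 2 targets it, but not word-finally or immediately before a consonant → unchanged [l].
/u/ stays [u].
/l/ — between /u/ and /e/; rule 2 does not apply here → [l].
/e/ (between /l/ and /k/): no rule targets it → [e].
/k/ (word-final) is in the target of rule 3 but the environment (before a front vowel) is not met → [k].

[dʒexfaʒalulek]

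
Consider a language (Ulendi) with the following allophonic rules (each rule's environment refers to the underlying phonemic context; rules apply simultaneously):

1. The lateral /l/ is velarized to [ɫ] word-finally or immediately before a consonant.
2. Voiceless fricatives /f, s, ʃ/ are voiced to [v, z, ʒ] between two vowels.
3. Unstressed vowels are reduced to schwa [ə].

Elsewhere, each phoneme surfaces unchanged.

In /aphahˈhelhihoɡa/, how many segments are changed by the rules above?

Segments that undergo a rule: /a/ → [ə] (rule 3); /a/ → [ə] (rule 3); /l/ → [ɫ] (rule 1); /i/ → [ə] (rule 3); /o/ → [ə] (rule 3); /a/ → [ə] (rule 3).
All other segments surface unchanged.

6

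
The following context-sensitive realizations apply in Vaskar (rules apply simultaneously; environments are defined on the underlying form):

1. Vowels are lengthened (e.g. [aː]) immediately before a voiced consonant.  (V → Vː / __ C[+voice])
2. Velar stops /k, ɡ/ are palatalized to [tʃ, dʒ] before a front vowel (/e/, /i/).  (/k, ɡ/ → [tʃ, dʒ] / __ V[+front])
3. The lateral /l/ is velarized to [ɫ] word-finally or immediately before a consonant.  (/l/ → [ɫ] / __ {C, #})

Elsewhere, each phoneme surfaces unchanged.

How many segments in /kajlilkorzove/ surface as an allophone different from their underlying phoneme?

5

Segments that undergo a rule: /a/ → [aː] (rule 1); /i/ → [iː] (rule 1); /l/ → [ɫ] (rule 3); /o/ → [oː] (rule 1); /o/ → [oː] (rule 1).
All other segments surface unchanged.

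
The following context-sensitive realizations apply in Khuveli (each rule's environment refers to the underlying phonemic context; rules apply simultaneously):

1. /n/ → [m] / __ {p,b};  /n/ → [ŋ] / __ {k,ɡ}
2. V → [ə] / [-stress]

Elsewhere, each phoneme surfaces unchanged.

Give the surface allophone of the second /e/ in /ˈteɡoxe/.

[ə]

/e/ meets the environment for rule 2 (in an unstressed syllable) → [ə].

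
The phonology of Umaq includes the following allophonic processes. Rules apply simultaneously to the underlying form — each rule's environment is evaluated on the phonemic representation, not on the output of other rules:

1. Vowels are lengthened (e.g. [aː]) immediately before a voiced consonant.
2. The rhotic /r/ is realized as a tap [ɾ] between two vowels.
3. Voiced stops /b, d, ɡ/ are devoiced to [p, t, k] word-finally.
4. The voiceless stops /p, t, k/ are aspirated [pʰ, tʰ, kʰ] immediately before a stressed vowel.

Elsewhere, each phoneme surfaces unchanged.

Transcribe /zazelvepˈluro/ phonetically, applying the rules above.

[zaːzeːlvepˈluːɾo]

/z/ (word-initial) is unaffected → [z].
/a/ (between /z/ and /z/): before a voiced consonant, so rule 1 applies → [aː].
/z/ — not in any rule's target class → [z].
/e/ (between /z/ and /l/) occurs before a voiced consonant → [eː] by rule 1.
/l/ (between /e/ and /v/) is unaffected → [l].
/v/ stays [v].
/e/ (between /v/ and /p/) fails the environment for rule 1, so it stays [e].
/p/ — between /e/ and /l/; rule 4 does not apply here → [p].
/l/ — not in any rule's target class → [l].
/u/ — between /l/ and /r/, before a voiced consonant — surfaces as [uː] (rule 1).
/r/ (between /u/ and /o/): between two vowels, so rule 2 applies → [ɾ].
/o/ (word-final) is in the target of rule 1 but the environment (before a voiced consonant) is not met → [o].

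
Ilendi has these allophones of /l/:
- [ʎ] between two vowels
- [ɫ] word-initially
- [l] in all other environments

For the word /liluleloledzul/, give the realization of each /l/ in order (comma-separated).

Occurrence 1 (position 1): word-initially → [ɫ].
Occurrence 2 (position 3): between two vowels → [ʎ].
Occurrence 3 (position 5): between two vowels → [ʎ].
Occurrence 4 (position 7): between two vowels → [ʎ].
Occurrence 5 (position 9): between two vowels → [ʎ].
Occurrence 6 (position 14): no conditioning environment matches → elsewhere allophone [l].

[ɫ], [ʎ], [ʎ], [ʎ], [ʎ], [l]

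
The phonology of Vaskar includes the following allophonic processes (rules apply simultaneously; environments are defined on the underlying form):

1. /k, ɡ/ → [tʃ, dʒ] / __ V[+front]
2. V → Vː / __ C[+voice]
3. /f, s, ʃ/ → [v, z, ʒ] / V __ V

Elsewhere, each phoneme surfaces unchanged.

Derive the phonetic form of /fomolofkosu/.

/f/ (word-initial) is in the target of rule 3 but the environment (between two vowels) is not met → [f].
Rule 2 applies to /o/ (between /f/ and /m/: before a voiced consonant) → [oː].
/m/ — not in any rule's target class → [m].
Rule 2 applies to /o/ (between /m/ and /l/: before a voiced consonant) → [oː].
/l/ (between /o/ and /o/) is unaffected → [l].
/o/ — between /l/ and /f/; rule 2 does not apply here → [o].
/f/ (between /o/ and /k/) fails the environment for rule 3, so it stays [f].
/k/ (between /f/ and /o/): rule 1 targets it, but not before a front vowel → unchanged [k].
/o/ (between /k/ and /s/) is in the target of rule 2 but the environment (before a voiced consonant) is not met → [o].
/s/ (between /o/ and /u/): between two vowels, so rule 3 applies → [z].
/u/ (word-final) is in the target of rule 2 but the environment (before a voiced consonant) is not met → [u].

[foːmoːlofkozu]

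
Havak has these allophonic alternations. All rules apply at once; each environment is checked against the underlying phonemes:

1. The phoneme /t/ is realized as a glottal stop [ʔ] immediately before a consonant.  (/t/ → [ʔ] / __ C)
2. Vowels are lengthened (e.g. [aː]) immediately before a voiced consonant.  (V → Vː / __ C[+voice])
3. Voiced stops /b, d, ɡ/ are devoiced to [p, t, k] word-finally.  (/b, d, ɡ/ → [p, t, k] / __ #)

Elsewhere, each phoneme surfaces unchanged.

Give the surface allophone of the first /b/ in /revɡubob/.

[b]

/b/ (between /u/ and /o/): rule 3 targets it, but not word-finally → unchanged [b].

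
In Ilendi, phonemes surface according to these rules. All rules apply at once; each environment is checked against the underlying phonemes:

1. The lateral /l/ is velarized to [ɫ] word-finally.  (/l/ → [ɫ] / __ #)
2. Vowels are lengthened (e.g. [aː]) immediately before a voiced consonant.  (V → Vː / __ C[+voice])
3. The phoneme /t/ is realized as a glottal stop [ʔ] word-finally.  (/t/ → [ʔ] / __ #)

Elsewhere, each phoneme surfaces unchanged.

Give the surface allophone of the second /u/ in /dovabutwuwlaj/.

[uː]

/u/ meets the environment for rule 2 (before a voiced consonant) → [uː].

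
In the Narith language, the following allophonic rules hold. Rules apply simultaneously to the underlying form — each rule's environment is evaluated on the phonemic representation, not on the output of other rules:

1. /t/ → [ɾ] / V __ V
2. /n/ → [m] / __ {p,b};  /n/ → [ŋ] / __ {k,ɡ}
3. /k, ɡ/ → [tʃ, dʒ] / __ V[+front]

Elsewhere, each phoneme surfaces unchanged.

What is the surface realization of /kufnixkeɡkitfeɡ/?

[kufnixtʃeɡtʃitfeɡ]

/k/ (word-initial) is in the target of rule 3 but the environment (before a front vowel) is not met → [k].
/n/ (between /f/ and /i/) fails the environment for rule 2, so it stays [n].
/k/ — between /x/ and /e/, before a front vowel — surfaces as [tʃ] (rule 3).
/ɡ/ (between /e/ and /k/): rule 3 targets it, but not before a front vowel → unchanged [ɡ].
/k/ — between /ɡ/ and /i/, before a front vowel — surfaces as [tʃ] (rule 3).
/t/ — between /i/ and /f/; rule 1 does not apply here → [t].
/ɡ/ (word-final) fails the environment for rule 3, so it stays [ɡ].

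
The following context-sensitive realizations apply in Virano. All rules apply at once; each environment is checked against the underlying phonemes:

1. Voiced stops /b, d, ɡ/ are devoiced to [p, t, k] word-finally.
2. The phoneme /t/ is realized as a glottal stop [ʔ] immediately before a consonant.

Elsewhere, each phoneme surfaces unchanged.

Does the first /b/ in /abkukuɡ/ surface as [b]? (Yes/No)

Yes

/b/ (between /a/ and /k/) is in the target of rule 1 but the environment (word-finally) is not met → [b].
The actual realization is [b], which matches [b].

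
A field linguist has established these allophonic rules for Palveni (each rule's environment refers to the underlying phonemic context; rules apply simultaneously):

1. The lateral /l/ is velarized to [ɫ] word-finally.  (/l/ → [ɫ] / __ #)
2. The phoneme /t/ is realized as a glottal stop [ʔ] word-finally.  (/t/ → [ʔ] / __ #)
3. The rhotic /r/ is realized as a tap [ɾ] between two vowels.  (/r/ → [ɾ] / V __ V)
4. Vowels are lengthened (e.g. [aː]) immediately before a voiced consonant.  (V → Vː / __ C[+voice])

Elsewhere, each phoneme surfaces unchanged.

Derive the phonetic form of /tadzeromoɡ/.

/t/ (word-initial) is in the target of rule 2 but the environment (word-finally) is not met → [t].
/a/ (between /t/ and /d/) occurs before a voiced consonant → [aː] by rule 4.
/d/ (between /a/ and /z/) is unaffected → [d].
/z/ — not in any rule's target class → [z].
/e/ (between /z/ and /r/) occurs before a voiced consonant → [eː] by rule 4.
/r/ (between /e/ and /o/): between two vowels, so rule 3 applies → [ɾ].
/o/ meets the environment for rule 4 (before a voiced consonant) → [oː].
/m/ (between /o/ and /o/) is unaffected → [m].
/o/ meets the environment for rule 4 (before a voiced consonant) → [oː].
/ɡ/ (word-final): no rule targets it → [ɡ].

[taːdzeːɾoːmoːɡ]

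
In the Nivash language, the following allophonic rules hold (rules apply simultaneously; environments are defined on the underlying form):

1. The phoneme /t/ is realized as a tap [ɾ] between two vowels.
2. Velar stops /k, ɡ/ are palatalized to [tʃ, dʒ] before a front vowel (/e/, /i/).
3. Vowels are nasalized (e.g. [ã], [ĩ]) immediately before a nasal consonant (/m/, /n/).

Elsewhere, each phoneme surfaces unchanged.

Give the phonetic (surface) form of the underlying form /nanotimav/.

[nãnoɾĩmav]

/n/ (word-initial) is unaffected → [n].
Rule 3 applies to /a/ (between /n/ and /n/: before a nasal consonant) → [ã].
/n/ (between /a/ and /o/): no rule targets it → [n].
/o/ (between /n/ and /t/) fails the environment for rule 3, so it stays [o].
Rule 1 applies to /t/ (between /o/ and /i/: between two vowels) → [ɾ].
/i/ (between /t/ and /m/) occurs before a nasal consonant → [ĩ] by rule 3.
/m/ stays [m].
/a/ (between /m/ and /v/): rule 3 targets it, but not before a nasal consonant → unchanged [a].
/v/ (word-final): no rule targets it → [v].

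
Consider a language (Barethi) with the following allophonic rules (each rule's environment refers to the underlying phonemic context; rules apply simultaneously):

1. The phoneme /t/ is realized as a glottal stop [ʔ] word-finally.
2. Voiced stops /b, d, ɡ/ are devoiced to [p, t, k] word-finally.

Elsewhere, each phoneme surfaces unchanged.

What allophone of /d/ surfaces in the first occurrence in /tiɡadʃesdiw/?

[d]

/d/ (between /a/ and /ʃ/) is in the target of rule 2 but the environment (word-finally) is not met → [d].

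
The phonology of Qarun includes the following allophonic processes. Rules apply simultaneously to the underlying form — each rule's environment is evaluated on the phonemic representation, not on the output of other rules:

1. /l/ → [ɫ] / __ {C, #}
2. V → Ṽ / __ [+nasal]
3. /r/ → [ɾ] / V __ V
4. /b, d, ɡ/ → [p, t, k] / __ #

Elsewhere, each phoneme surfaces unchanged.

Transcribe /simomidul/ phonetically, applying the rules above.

[sĩmõmiduɫ]

/s/ — not in any rule's target class → [s].
Rule 2 applies to /i/ (between /s/ and /m/: before a nasal consonant) → [ĩ].
/m/ (between /i/ and /o/): no rule targets it → [m].
/o/ meets the environment for rule 2 (before a nasal consonant) → [õ].
/m/ (between /o/ and /i/): no rule targets it → [m].
/i/ — between /m/ and /d/; rule 2 does not apply here → [i].
/d/ (between /i/ and /u/) fails the environment for rule 4, so it stays [d].
/u/ (between /d/ and /l/) is in the target of rule 2 but the environment (before a nasal consonant) is not met → [u].
/l/ — word-final, word-finally or immediately before a consonant — surfaces as [ɫ] (rule 1).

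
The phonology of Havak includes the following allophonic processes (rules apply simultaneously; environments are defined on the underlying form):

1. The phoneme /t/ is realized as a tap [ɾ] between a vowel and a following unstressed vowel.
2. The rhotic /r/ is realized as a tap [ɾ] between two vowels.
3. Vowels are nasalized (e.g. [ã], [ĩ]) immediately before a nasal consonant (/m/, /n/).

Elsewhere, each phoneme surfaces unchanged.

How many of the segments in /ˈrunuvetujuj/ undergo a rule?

2

Segments that undergo a rule: /u/ → [ũ] (rule 3); /t/ → [ɾ] (rule 1).
All other segments surface unchanged.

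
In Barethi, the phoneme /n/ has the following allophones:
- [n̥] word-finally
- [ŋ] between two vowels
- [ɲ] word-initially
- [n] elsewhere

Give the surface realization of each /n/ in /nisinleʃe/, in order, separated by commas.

[ɲ], [n]

Occurrence 1 (position 1): word-initially → [ɲ].
Occurrence 2 (position 5): no conditioning environment matches → elsewhere allophone [n].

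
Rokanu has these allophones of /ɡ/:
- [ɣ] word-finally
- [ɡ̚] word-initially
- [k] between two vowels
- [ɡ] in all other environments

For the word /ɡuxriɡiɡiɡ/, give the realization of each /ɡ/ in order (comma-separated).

Occurrence 1 (position 1): word-initially → [ɡ̚].
Occurrence 2 (position 6): between two vowels → [k].
Occurrence 3 (position 8): between two vowels → [k].
Occurrence 4 (position 10): word-finally → [ɣ].

[ɡ̚], [k], [k], [ɣ]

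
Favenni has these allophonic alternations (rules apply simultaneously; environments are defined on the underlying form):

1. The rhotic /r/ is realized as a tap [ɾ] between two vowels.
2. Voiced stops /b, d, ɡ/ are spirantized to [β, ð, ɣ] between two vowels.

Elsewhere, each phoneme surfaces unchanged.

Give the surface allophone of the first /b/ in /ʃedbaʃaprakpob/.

/b/ (between /d/ and /a/) fails the environment for rule 2, so it stays [b].

[b]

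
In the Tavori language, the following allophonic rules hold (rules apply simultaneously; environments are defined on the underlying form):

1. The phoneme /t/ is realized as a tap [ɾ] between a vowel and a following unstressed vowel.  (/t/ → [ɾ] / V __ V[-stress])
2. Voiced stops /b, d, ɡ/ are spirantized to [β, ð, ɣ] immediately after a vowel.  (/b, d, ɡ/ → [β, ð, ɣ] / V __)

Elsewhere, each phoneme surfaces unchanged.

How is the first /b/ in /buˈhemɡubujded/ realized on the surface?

[b]

/b/ (word-initial): rule 2 targets it, but not immediately after a vowel → unchanged [b].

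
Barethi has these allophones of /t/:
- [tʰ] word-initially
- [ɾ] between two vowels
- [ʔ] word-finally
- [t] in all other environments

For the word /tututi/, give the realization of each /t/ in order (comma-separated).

Occurrence 1 (position 1): word-initially → [tʰ].
Occurrence 2 (position 3): between two vowels → [ɾ].
Occurrence 3 (position 5): between two vowels → [ɾ].

[tʰ], [ɾ], [ɾ]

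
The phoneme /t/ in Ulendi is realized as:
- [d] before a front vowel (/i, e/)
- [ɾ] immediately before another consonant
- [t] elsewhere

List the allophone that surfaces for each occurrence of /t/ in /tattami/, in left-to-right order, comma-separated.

Occurrence 1 (position 1): no conditioning environment matches → elsewhere allophone [t].
Occurrence 2 (position 3): immediately before another consonant → [ɾ].
Occurrence 3 (position 4): no conditioning environment matches → elsewhere allophone [t].

[t], [ɾ], [t]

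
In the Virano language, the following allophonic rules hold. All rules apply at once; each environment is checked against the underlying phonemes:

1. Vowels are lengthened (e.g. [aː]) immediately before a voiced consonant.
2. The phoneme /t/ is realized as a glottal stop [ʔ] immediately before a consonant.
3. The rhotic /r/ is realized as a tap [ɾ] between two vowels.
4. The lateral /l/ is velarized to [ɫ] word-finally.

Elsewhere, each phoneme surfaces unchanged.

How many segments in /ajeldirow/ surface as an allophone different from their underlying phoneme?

Segments that undergo a rule: /a/ → [aː] (rule 1); /e/ → [eː] (rule 1); /i/ → [iː] (rule 1); /r/ → [ɾ] (rule 3); /o/ → [oː] (rule 1).
All other segments surface unchanged.

5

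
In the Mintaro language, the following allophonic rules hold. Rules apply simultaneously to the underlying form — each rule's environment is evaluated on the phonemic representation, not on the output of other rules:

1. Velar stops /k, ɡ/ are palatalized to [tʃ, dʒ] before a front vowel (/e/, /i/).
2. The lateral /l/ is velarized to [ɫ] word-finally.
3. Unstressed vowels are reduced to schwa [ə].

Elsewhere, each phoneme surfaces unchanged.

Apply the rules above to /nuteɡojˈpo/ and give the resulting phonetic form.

[nətəɡəjˈpo]

/n/ stays [n].
/u/ (between /n/ and /t/) occurs in an unstressed syllable → [ə] by rule 3.
/t/ stays [t].
/e/ (between /t/ and /ɡ/): in an unstressed syllable, so rule 3 applies → [ə].
/ɡ/ (between /e/ and /o/) fails the environment for rule 1, so it stays [ɡ].
/o/ — between /ɡ/ and /j/, in an unstressed syllable — surfaces as [ə] (rule 3).
/j/ (between /o/ and /p/) is unaffected → [j].
/p/ (between /j/ and /o/): no rule targets it → [p].
/o/ — word-final; rule 3 does not apply here → [o].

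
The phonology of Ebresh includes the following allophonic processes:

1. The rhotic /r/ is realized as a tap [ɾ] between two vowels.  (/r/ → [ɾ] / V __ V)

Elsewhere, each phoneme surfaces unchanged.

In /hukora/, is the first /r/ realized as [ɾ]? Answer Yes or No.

/r/ (between /o/ and /a/): between two vowels, so rule 1 applies → [ɾ].
The actual realization is [ɾ], which matches [ɾ].

Yes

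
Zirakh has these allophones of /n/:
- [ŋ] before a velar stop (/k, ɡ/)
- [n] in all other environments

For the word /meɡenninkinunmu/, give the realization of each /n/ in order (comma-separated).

[n], [n], [ŋ], [n], [n]

Occurrence 1 (position 5): no conditioning environment matches → elsewhere allophone [n].
Occurrence 2 (position 6): no conditioning environment matches → elsewhere allophone [n].
Occurrence 3 (position 8): before a velar stop → [ŋ].
Occurrence 4 (position 11): no conditioning environment matches → elsewhere allophone [n].
Occurrence 5 (position 13): no conditioning environment matches → elsewhere allophone [n].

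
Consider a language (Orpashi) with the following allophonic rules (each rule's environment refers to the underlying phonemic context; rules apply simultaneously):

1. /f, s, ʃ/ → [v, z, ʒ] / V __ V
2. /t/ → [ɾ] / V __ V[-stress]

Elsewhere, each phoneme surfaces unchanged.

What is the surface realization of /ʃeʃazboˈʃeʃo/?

/ʃ/ (word-initial) fails the environment for rule 1, so it stays [ʃ].
/e/ (between /ʃ/ and /ʃ/): no rule targets it → [e].
/ʃ/ (between /e/ and /a/): between two vowels, so rule 1 applies → [ʒ].
/a/ (between /ʃ/ and /z/): no rule targets it → [a].
/z/ (between /a/ and /b/): no rule targets it → [z].
/b/ (between /z/ and /o/) is unaffected → [b].
/o/ (between /b/ and /ʃ/): no rule targets it → [o].
/ʃ/ — between /o/ and /e/, between two vowels — surfaces as [ʒ] (rule 1).
/e/ (between /ʃ/ and /ʃ/) is unaffected → [e].
/ʃ/ meets the environment for rule 1 (between two vowels) → [ʒ].
/o/ stays [o].

[ʃeʒazboˈʒeʒo]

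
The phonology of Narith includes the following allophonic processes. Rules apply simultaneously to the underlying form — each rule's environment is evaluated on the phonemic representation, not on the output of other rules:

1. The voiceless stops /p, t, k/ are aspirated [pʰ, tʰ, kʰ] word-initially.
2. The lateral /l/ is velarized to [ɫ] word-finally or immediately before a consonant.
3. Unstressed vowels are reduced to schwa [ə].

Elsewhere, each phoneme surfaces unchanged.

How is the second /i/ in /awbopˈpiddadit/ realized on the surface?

[ə]

/i/ (between /d/ and /t/): in an unstressed syllable, so rule 3 applies → [ə].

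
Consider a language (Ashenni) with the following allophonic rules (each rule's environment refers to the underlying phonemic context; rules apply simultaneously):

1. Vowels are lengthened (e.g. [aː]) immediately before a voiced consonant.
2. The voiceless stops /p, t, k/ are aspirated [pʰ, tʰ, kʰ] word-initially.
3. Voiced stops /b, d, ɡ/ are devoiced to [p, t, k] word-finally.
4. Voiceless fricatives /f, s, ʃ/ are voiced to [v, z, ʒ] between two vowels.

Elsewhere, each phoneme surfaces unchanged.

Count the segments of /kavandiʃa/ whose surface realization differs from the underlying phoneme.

4

Segments that undergo a rule: /k/ → [kʰ] (rule 2); /a/ → [aː] (rule 1); /a/ → [aː] (rule 1); /ʃ/ → [ʒ] (rule 4).
All other segments surface unchanged.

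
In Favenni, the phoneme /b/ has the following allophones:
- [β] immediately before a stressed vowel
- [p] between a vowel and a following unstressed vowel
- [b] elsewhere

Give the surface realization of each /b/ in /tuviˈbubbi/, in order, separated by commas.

[β], [b], [b]

Occurrence 1 (position 5): immediately before a stressed vowel → [β].
Occurrence 2 (position 7): no conditioning environment matches → elsewhere allophone [b].
Occurrence 3 (position 8): no conditioning environment matches → elsewhere allophone [b].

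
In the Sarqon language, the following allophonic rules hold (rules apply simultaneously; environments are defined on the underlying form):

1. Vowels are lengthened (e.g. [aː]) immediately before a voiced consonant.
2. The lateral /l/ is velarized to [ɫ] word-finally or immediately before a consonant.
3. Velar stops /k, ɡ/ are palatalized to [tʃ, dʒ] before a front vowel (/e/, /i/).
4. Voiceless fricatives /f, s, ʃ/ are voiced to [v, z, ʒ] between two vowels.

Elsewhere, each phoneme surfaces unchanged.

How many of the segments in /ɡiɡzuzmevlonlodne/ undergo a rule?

6

Segments that undergo a rule: /ɡ/ → [dʒ] (rule 3); /i/ → [iː] (rule 1); /u/ → [uː] (rule 1); /e/ → [eː] (rule 1); /o/ → [oː] (rule 1); /o/ → [oː] (rule 1).
All other segments surface unchanged.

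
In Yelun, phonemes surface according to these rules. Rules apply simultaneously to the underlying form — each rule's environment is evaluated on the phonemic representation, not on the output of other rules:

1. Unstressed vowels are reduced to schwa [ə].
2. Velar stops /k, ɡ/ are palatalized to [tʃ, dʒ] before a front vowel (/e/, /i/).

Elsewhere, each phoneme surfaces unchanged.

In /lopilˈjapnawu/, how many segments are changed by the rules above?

4

Segments that undergo a rule: /o/ → [ə] (rule 1); /i/ → [ə] (rule 1); /a/ → [ə] (rule 1); /u/ → [ə] (rule 1).
All other segments surface unchanged.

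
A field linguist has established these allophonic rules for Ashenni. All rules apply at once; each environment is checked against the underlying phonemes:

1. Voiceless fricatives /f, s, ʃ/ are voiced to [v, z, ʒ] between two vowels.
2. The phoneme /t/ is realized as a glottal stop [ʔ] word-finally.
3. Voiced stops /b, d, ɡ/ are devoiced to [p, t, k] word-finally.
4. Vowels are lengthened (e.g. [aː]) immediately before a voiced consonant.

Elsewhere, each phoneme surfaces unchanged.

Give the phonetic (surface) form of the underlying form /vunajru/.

[vuːnaːjru]

/u/ — between /v/ and /n/, before a voiced consonant — surfaces as [uː] (rule 4).
/a/ — between /n/ and /j/, before a voiced consonant — surfaces as [aː] (rule 4).
/u/ (word-final) is in the target of rule 4 but the environment (before a voiced consonant) is not met → [u].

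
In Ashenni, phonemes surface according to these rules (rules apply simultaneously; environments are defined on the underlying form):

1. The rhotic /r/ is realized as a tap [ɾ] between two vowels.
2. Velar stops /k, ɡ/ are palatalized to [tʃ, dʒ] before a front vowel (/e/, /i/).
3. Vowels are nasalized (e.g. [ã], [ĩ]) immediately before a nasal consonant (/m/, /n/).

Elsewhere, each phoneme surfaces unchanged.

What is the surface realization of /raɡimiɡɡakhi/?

/r/ — word-initial; rule 1 does not apply here → [r].
/a/ (between /r/ and /ɡ/) is in the target of rule 3 but the environment (before a nasal consonant) is not met → [a].
/ɡ/ (between /a/ and /i/) occurs before a front vowel → [dʒ] by rule 2.
/i/ meets the environment for rule 3 (before a nasal consonant) → [ĩ].
/m/ (between /i/ and /i/) is unaffected → [m].
/i/ (between /m/ and /ɡ/): rule 3 targets it, but not before a nasal consonant → unchanged [i].
/ɡ/ (between /i/ and /ɡ/) is in the target of rule 2 but the environment (before a front vowel) is not met → [ɡ].
/ɡ/ (between /ɡ/ and /a/): rule 2 targets it, but not before a front vowel → unchanged [ɡ].
/a/ (between /ɡ/ and /k/): rule 3 targets it, but not before a nasal consonant → unchanged [a].
/k/ (between /a/ and /h/): rule 2 targets it, but not before a front vowel → unchanged [k].
/h/ (between /k/ and /i/): no rule targets it → [h].
/i/ (word-final) is in the target of rule 3 but the environment (before a nasal consonant) is not met → [i].

[radʒĩmiɡɡakhi]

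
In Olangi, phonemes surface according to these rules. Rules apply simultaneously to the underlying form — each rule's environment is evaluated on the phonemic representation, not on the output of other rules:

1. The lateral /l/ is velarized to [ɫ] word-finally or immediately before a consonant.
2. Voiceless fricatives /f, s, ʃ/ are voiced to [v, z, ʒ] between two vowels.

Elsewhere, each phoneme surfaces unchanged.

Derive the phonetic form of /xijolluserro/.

[xijoɫluzerro]

/l/ — between /o/ and /l/, word-finally or immediately before a consonant — surfaces as [ɫ] (rule 1).
/l/ (between /l/ and /u/): rule 1 targets it, but not word-finally or immediately before a consonant → unchanged [l].
/s/ — between /u/ and /e/, between two vowels — surfaces as [z] (rule 2).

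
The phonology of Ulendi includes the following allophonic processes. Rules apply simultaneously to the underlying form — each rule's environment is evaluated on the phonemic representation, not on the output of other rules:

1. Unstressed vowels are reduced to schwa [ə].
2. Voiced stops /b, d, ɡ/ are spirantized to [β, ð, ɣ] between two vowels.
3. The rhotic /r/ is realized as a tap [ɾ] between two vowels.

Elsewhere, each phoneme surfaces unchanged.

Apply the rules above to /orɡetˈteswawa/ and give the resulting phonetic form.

[ərɡətˈteswəwə]

/o/ (word-initial): in an unstressed syllable, so rule 1 applies → [ə].
/r/ (between /o/ and /ɡ/): rule 3 targets it, but not between two vowels → unchanged [r].
/ɡ/ (between /r/ and /e/) is in the target of rule 2 but the environment (between two vowels) is not met → [ɡ].
/e/ meets the environment for rule 1 (in an unstressed syllable) → [ə].
/t/ stays [t].
/t/ (between /t/ and /e/): no rule targets it → [t].
/e/ (between /t/ and /s/) fails the environment for rule 1, so it stays [e].
/s/ — not in any rule's target class → [s].
/w/ — not in any rule's target class → [w].
/a/ (between /w/ and /w/): in an unstressed syllable, so rule 1 applies → [ə].
/w/ — not in any rule's target class → [w].
Rule 1 applies to /a/ (word-final: in an unstressed syllable) → [ə].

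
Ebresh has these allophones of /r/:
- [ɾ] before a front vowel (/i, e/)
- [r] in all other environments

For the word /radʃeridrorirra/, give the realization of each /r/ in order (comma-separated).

Occurrence 1 (position 1): no conditioning environment matches → elsewhere allophone [r].
Occurrence 2 (position 6): before a front vowel (/i, e/) → [ɾ].
Occurrence 3 (position 9): no conditioning environment matches → elsewhere allophone [r].
Occurrence 4 (position 11): before a front vowel (/i, e/) → [ɾ].
Occurrence 5 (position 13): no conditioning environment matches → elsewhere allophone [r].
Occurrence 6 (position 14): no conditioning environment matches → elsewhere allophone [r].

[r], [ɾ], [r], [ɾ], [r], [r]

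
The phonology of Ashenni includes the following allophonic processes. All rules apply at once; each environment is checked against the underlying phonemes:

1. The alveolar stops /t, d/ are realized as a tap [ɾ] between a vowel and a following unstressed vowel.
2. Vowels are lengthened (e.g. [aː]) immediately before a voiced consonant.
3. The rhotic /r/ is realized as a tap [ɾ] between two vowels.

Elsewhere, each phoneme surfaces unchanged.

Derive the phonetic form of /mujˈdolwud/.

[muːjˈdoːlwuːd]

/m/ (word-initial) is unaffected → [m].
/u/ — between /m/ and /j/, before a voiced consonant — surfaces as [uː] (rule 2).
/j/ — not in any rule's target class → [j].
/d/ (between /j/ and /o/): rule 1 targets it, but not between a vowel and a following unstressed vowel → unchanged [d].
Rule 2 applies to /o/ (between /d/ and /l/: before a voiced consonant) → [oː].
/l/ stays [l].
/w/ (between /l/ and /u/): no rule targets it → [w].
/u/ (between /w/ and /d/) occurs before a voiced consonant → [uː] by rule 2.
/d/ (word-final) is in the target of rule 1 but the environment (between a vowel and a following unstressed vowel) is not met → [d].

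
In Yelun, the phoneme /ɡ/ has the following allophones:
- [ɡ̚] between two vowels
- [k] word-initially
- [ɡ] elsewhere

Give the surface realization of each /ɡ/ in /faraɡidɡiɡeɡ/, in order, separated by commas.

Occurrence 1 (position 5): between two vowels → [ɡ̚].
Occurrence 2 (position 8): no conditioning environment matches → elsewhere allophone [ɡ].
Occurrence 3 (position 10): between two vowels → [ɡ̚].
Occurrence 4 (position 12): no conditioning environment matches → elsewhere allophone [ɡ].

[ɡ̚], [ɡ], [ɡ̚], [ɡ]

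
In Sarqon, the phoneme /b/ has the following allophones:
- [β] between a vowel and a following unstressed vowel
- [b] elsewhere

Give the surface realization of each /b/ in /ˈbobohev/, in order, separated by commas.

[b], [β]

Occurrence 1 (position 1): no conditioning environment matches → elsewhere allophone [b].
Occurrence 2 (position 3): between a vowel and a following unstressed vowel → [β].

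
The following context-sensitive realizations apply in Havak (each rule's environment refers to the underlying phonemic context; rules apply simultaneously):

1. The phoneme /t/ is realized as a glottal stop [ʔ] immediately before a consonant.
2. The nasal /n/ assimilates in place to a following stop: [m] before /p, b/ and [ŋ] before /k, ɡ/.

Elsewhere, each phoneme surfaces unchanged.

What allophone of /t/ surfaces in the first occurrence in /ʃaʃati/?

/t/ (between /a/ and /i/): rule 1 targets it, but not immediately before a consonant → unchanged [t].

[t]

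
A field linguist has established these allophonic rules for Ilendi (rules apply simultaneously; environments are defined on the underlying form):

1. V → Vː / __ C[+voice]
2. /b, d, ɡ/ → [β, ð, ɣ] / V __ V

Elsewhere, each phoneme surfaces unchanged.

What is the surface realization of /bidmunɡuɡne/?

/b/ (word-initial): rule 2 targets it, but not between two vowels → unchanged [b].
/i/ (between /b/ and /d/) occurs before a voiced consonant → [iː] by rule 1.
/d/ (between /i/ and /m/) fails the environment for rule 2, so it stays [d].
Rule 1 applies to /u/ (between /m/ and /n/: before a voiced consonant) → [uː].
/ɡ/ — between /n/ and /u/; rule 2 does not apply here → [ɡ].
/u/ (between /ɡ/ and /ɡ/): before a voiced consonant, so rule 1 applies → [uː].
/ɡ/ (between /u/ and /n/) is in the target of rule 2 but the environment (between two vowels) is not met → [ɡ].
/e/ (word-final): rule 1 targets it, but not before a voiced consonant → unchanged [e].

[biːdmuːnɡuːɡne]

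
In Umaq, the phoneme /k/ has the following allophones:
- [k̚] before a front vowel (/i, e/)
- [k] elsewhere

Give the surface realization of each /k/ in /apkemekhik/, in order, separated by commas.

[k̚], [k], [k]

Occurrence 1 (position 3): before a front vowel (/i, e/) → [k̚].
Occurrence 2 (position 7): no conditioning environment matches → elsewhere allophone [k].
Occurrence 3 (position 10): no conditioning environment matches → elsewhere allophone [k].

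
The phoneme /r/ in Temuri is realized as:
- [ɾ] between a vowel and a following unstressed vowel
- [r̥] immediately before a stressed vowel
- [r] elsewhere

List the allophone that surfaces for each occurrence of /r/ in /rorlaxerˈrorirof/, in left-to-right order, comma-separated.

[r], [r], [r], [r̥], [ɾ], [ɾ]

Occurrence 1 (position 1): no conditioning environment matches → elsewhere allophone [r].
Occurrence 2 (position 3): no conditioning environment matches → elsewhere allophone [r].
Occurrence 3 (position 8): no conditioning environment matches → elsewhere allophone [r].
Occurrence 4 (position 9): immediately before a stressed vowel → [r̥].
Occurrence 5 (position 11): between a vowel and a following unstressed vowel → [ɾ].
Occurrence 6 (position 13): between a vowel and a following unstressed vowel → [ɾ].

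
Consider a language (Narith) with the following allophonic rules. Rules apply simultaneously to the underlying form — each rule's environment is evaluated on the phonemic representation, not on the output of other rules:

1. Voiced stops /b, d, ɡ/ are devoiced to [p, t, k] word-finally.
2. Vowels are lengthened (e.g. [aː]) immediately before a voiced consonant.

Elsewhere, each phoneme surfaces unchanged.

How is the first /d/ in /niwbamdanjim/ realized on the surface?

/d/ (between /m/ and /a/): rule 1 targets it, but not word-finally → unchanged [d].

[d]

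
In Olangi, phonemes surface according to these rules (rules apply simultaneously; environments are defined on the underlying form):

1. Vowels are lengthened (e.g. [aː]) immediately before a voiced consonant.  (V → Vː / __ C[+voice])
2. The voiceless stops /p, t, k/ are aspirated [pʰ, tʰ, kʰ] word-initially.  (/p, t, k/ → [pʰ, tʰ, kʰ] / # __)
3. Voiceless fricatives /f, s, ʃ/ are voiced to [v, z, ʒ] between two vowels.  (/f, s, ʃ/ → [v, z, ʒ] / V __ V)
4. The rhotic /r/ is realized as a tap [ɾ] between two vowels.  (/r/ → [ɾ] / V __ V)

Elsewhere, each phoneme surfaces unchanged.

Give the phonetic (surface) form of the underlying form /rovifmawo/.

/r/ (word-initial) fails the environment for rule 4, so it stays [r].
Rule 1 applies to /o/ (between /r/ and /v/: before a voiced consonant) → [oː].
/i/ — between /v/ and /f/; rule 1 does not apply here → [i].
/f/ (between /i/ and /m/): rule 3 targets it, but not between two vowels → unchanged [f].
/a/ (between /m/ and /w/) occurs before a voiced consonant → [aː] by rule 1.
/o/ (word-final) fails the environment for rule 1, so it stays [o].

[roːvifmaːwo]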